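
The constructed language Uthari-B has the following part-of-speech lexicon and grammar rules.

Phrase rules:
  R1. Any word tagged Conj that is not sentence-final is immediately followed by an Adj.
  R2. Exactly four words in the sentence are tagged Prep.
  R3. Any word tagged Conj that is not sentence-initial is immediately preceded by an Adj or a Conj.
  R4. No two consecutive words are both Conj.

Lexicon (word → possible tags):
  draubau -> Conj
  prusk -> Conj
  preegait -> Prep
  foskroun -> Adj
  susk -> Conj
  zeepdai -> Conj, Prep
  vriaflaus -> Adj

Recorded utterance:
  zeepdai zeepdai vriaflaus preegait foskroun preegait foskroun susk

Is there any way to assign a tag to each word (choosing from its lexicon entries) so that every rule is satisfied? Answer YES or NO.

Candidates per position — 1:zeepdai {Conj,Prep}; 2:zeepdai {Conj,Prep}; 3:vriaflaus {Adj}; 4:preegait {Prep}; 5:foskroun {Adj}; 6:preegait {Prep}; 7:foskroun {Adj}; 8:susk {Conj}.
One satisfying assignment: Prep Prep Adj Prep Adj Prep Adj Conj.
Verifying each rule — rule 1 ok; rule 2 ok; rule 3 ok; rule 4 ok.

YES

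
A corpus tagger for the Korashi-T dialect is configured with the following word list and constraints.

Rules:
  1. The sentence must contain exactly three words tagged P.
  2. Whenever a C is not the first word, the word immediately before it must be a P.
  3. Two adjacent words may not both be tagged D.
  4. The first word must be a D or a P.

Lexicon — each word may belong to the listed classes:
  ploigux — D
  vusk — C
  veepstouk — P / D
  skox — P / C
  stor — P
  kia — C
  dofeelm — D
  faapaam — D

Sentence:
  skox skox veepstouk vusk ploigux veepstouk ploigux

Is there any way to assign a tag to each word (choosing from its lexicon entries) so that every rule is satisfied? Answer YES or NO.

Candidates per position — 1:skox {P,C}; 2:skox {P,C}; 3:veepstouk {P,D}; 4:vusk {C}; 5:ploigux {D}; 6:veepstouk {P,D}; 7:ploigux {D}.
One satisfying assignment: P C P C D P D.
Check: rule 1 ok; rule 2 ok; rule 3 ok; rule 4 ok.

YES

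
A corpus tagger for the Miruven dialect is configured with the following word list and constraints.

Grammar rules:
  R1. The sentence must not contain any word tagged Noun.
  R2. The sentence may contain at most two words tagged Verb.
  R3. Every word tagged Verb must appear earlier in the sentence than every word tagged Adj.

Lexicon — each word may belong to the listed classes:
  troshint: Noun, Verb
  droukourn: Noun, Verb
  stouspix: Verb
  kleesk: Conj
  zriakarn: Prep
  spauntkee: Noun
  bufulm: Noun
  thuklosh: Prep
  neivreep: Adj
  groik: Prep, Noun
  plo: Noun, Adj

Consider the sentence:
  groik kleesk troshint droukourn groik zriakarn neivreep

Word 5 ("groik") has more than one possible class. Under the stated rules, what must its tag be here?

Prep

Candidates per position — 1:groik {Prep,Noun}; 2:kleesk {Conj}; 3:troshint {Noun,Verb}; 4:droukourn {Noun,Verb}; 5:groik {Prep,Noun}; 6:zriakarn {Prep}; 7:neivreep {Adj}.
If word 1 were Noun, no tagging could satisfy rule 1; so word 1 is Prep.
If word 3 were Noun, no tagging could satisfy rule 1; so word 3 is Verb.
If word 4 were Noun, no tagging could satisfy rule 1; so word 4 is Verb.
If word 5 were Noun, no tagging could satisfy rule 1; so word 5 is Prep.
The only consistent sequence is: Prep Conj Verb Verb Prep Prep Adj.
Rule-by-rule: rule 1 satisfied; rule 2 satisfied; rule 3 satisfied.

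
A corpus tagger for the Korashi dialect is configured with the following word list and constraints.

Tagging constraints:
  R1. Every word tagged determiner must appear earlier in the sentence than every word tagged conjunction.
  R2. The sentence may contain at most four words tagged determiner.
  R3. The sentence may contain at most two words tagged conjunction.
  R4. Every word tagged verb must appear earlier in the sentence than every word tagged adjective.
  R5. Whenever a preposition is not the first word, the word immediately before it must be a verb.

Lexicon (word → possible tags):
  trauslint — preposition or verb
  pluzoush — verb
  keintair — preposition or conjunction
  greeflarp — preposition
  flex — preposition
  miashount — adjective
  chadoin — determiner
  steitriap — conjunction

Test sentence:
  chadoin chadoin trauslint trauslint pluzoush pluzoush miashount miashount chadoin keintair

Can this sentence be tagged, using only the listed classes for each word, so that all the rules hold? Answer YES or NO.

Candidates per position — 1:chadoin {determiner}; 2:chadoin {determiner}; 3:trauslint {preposition,verb}; 4:trauslint {preposition,verb}; 5:pluzoush {verb}; 6:pluzoush {verb}; 7:miashount {adjective}; 8:miashount {adjective}; 9:chadoin {determiner}; 10:keintair {preposition,conjunction}.
One satisfying assignment: determiner determiner verb verb verb verb adjective adjective determiner conjunction.
Rule-by-rule: rule 1 holds; rule 2 holds; rule 3 holds; rule 4 holds; rule 5 holds.

YES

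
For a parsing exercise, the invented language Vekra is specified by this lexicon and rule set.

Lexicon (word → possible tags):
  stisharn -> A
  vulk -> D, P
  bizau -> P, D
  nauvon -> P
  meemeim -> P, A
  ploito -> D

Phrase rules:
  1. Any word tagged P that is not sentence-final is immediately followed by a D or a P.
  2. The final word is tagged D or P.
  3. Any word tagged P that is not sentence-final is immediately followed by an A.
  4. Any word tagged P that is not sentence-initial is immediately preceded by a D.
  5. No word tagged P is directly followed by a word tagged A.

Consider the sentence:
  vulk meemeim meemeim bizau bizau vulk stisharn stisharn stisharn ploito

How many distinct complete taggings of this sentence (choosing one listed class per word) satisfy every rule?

1

Candidates per position — 1:vulk {D,P}; 2:meemeim {P,A}; 3:meemeim {P,A}; 4:bizau {P,D}; 5:bizau {P,D}; 6:vulk {D,P}; 7:stisharn {A}; 8:stisharn {A}; 9:stisharn {A}; 10:ploito {D}.
There are 64 candidate sequences in total.
The sequences that satisfy every rule: D A A D D D A A A D.
Count = 1.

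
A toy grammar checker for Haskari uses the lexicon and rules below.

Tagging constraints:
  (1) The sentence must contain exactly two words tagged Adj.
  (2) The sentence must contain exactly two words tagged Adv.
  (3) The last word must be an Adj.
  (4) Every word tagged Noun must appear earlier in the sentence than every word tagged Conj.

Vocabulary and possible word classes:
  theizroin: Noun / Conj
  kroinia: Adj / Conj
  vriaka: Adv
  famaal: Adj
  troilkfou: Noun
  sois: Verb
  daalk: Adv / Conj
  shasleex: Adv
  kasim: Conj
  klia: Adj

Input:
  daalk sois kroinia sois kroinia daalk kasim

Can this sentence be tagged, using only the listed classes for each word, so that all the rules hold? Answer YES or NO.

Candidates per position — 1:daalk {Adv,Conj}; 2:sois {Verb}; 3:kroinia {Adj,Conj}; 4:sois {Verb}; 5:kroinia {Adj,Conj}; 6:daalk {Adv,Conj}; 7:kasim {Conj}.
Rule 3 cannot be satisfied by any choice of tags from the lexicon.
So there is no consistent tagging.

NO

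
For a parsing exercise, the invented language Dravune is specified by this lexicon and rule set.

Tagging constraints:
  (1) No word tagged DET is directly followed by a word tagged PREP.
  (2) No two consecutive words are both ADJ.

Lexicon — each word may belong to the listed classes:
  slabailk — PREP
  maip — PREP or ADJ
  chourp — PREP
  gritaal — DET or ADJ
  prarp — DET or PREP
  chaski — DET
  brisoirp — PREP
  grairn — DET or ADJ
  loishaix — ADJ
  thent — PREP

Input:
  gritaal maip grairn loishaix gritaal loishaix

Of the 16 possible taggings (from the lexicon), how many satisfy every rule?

2

Candidates per position — 1:gritaal {DET,ADJ}; 2:maip {PREP,ADJ}; 3:grairn {DET,ADJ}; 4:loishaix {ADJ}; 5:gritaal {DET,ADJ}; 6:loishaix {ADJ}.
There are 16 candidate sequences in total.
The sequences that satisfy every rule: DET ADJ DET ADJ DET ADJ; ADJ PREP DET ADJ DET ADJ.
Count = 2.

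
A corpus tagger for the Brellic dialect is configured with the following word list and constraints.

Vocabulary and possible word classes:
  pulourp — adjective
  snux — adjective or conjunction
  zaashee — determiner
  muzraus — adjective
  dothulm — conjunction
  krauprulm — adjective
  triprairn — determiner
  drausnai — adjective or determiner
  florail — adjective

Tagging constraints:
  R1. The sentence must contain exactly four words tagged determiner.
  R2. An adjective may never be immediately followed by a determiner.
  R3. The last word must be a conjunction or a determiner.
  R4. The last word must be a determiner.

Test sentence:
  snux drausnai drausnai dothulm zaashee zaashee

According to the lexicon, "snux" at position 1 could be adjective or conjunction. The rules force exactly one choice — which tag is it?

conjunction

Candidates per position — 1:snux {adjective,conjunction}; 2:drausnai {adjective,determiner}; 3:drausnai {adjective,determiner}; 4:dothulm {conjunction}; 5:zaashee {determiner}; 6:zaashee {determiner}.
Word 2 cannot be adjective — rule 1 would then fail for every completion. It is determiner.
Word 3 cannot be adjective — rule 1 would then fail for every completion. It is determiner.
Word 1 cannot be adjective — rule 2 would then fail for every completion. It is conjunction.
So the tagging must be: conjunction determiner determiner conjunction determiner determiner.
Checking: rule 1 ✓; rule 2 ✓; rule 3 ✓; rule 4 ✓.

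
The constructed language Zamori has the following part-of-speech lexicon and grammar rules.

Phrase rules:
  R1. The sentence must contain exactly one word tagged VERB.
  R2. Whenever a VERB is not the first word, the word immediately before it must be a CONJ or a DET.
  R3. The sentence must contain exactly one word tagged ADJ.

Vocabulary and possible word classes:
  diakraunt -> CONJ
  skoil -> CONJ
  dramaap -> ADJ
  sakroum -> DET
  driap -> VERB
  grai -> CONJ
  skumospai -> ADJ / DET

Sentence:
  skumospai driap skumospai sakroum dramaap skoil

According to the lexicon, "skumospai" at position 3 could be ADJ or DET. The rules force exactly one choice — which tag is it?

Candidates per position — 1:skumospai {ADJ,DET}; 2:driap {VERB}; 3:skumospai {ADJ,DET}; 4:sakroum {DET}; 5:dramaap {ADJ}; 6:skoil {CONJ}.
If word 1 were ADJ, no tagging could satisfy rule 2; so word 1 is DET.
If word 3 were ADJ, no tagging could satisfy rule 3; so word 3 is DET.
The only consistent sequence is: DET VERB DET DET ADJ CONJ.
Check: rule 1 holds; rule 2 holds; rule 3 holds.

DET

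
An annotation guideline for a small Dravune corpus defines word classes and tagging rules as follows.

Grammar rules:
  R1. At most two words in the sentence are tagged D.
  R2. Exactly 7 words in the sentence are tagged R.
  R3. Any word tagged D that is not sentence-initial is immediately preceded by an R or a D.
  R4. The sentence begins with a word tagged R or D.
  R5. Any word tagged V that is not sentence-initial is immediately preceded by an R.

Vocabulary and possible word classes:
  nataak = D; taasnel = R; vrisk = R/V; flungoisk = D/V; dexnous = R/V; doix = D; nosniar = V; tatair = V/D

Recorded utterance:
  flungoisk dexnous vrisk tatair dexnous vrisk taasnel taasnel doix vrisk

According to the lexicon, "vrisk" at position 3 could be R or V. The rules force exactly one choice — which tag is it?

R

Candidates per position — 1:flungoisk {D,V}; 2:dexnous {R,V}; 3:vrisk {R,V}; 4:tatair {V,D}; 5:dexnous {R,V}; 6:vrisk {R,V}; 7:taasnel {R}; 8:taasnel {R}; 9:doix {D}; 10:vrisk {R,V}.
Position 1: tagging it V would leave rule 4 unsatisfiable, so it must be D.
Position 2: tagging it V would leave rule 2 unsatisfiable, so it must be R.
Position 3: tagging it V would leave rule 2 unsatisfiable, so it must be R.
Position 4: tagging it D would leave rule 1 unsatisfiable, so it must be V.
Position 5: tagging it V would leave rule 2 unsatisfiable, so it must be R.
Position 6: tagging it V would leave rule 2 unsatisfiable, so it must be R.
Position 10: tagging it V would leave rule 2 unsatisfiable, so it must be R.
The unique satisfying tagging is: D R R V R R R R D R.
Rule-by-rule: rule 1 ok; rule 2 ok; rule 3 ok; rule 4 ok; rule 5 ok.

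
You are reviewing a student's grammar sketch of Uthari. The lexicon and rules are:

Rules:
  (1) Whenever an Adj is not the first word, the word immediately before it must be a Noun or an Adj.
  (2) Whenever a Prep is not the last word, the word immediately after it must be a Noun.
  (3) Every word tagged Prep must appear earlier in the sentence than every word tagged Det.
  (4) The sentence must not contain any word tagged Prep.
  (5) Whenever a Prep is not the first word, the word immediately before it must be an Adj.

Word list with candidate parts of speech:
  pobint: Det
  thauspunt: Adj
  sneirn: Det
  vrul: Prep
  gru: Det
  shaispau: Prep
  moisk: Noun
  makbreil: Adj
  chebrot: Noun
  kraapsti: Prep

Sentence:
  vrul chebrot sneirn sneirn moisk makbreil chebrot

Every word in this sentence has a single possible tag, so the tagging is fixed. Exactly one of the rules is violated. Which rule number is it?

4

Fixed tagging: Prep Noun Det Det Noun Adj Noun.
Applying the rules: R1 pass, R2 pass, R3 pass, R4 fail, R5 pass.
Only rule 4 fails.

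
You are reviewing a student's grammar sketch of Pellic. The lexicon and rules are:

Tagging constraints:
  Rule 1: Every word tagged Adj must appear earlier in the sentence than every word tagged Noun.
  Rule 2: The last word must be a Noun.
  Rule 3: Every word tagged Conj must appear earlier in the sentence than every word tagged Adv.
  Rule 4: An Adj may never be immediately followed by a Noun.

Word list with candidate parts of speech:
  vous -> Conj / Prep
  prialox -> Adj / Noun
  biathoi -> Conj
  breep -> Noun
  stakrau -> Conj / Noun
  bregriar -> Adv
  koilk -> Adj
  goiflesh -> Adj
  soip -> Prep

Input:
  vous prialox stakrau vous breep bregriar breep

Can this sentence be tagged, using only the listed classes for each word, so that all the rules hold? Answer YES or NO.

Candidates per position — 1:vous {Conj,Prep}; 2:prialox {Adj,Noun}; 3:stakrau {Conj,Noun}; 4:vous {Conj,Prep}; 5:breep {Noun}; 6:bregriar {Adv}; 7:breep {Noun}.
One satisfying assignment: Prep Noun Conj Conj Noun Adv Noun.
Check: rule 1 ok; rule 2 ok; rule 3 ok; rule 4 ok.

YES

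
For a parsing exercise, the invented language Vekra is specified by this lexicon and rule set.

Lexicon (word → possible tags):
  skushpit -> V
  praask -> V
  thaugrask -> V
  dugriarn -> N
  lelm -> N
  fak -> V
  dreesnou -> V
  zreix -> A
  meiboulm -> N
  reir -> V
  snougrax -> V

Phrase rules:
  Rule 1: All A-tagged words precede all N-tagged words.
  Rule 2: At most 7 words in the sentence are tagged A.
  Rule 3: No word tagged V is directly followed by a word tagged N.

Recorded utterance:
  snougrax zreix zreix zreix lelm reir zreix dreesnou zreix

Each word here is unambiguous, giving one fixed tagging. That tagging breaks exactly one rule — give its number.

Fixed tagging: V A A A N V A V A.
Applying the rules: R1 fails, R2 ok, R3 ok.
Only rule 1 fails.

1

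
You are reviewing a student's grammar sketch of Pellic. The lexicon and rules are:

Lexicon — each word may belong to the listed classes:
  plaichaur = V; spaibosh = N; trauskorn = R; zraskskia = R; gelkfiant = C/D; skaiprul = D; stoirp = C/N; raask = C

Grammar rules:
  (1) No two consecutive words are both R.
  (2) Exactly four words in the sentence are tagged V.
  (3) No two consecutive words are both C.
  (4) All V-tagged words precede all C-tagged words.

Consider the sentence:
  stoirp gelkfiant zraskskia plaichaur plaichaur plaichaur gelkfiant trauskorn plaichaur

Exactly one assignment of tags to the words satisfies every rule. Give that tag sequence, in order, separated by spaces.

Candidates per position — 1:stoirp {C,N}; 2:gelkfiant {C,D}; 3:zraskskia {R}; 4:plaichaur {V}; 5:plaichaur {V}; 6:plaichaur {V}; 7:gelkfiant {C,D}; 8:trauskorn {R}; 9:plaichaur {V}.
At position 1, choosing C makes rule 4 impossible to satisfy; hence N.
At position 2, choosing C makes rule 4 impossible to satisfy; hence D.
At position 7, choosing C makes rule 4 impossible to satisfy; hence D.
The unique satisfying tagging is: N D R V V V D R V.
Rule-by-rule: rule 1 ok; rule 2 ok; rule 3 ok; rule 4 ok.

N D R V V V D R V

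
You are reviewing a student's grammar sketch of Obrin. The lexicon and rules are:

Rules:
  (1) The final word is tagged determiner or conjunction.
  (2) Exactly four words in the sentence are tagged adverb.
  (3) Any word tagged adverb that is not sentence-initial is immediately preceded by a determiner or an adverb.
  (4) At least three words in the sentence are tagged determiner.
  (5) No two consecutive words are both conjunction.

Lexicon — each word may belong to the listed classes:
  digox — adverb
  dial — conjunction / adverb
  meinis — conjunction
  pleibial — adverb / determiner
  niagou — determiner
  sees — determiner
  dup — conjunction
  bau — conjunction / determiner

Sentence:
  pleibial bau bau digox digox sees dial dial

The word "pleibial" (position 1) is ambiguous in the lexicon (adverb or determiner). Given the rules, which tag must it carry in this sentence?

Candidates per position — 1:pleibial {adverb,determiner}; 2:bau {conjunction,determiner}; 3:bau {conjunction,determiner}; 4:digox {adverb}; 5:digox {adverb}; 6:sees {determiner}; 7:dial {conjunction,adverb}; 8:dial {conjunction,adverb}.
If word 3 were conjunction, no tagging could satisfy rule 3; so word 3 is determiner.
If word 8 were adverb, no tagging could satisfy rule 1; so word 8 is conjunction.
If word 1 were determiner, no tagging could satisfy rule 2; so word 1 is adverb.
If word 2 were conjunction, no tagging could satisfy rule 4; so word 2 is determiner.
If word 7 were conjunction, no tagging could satisfy rule 2; so word 7 is adverb.
The only consistent sequence is: adverb determiner determiner adverb adverb determiner adverb conjunction.
Rule-by-rule: rule 1 satisfied; rule 2 satisfied; rule 3 satisfied; rule 4 satisfied; rule 5 satisfied.

adverb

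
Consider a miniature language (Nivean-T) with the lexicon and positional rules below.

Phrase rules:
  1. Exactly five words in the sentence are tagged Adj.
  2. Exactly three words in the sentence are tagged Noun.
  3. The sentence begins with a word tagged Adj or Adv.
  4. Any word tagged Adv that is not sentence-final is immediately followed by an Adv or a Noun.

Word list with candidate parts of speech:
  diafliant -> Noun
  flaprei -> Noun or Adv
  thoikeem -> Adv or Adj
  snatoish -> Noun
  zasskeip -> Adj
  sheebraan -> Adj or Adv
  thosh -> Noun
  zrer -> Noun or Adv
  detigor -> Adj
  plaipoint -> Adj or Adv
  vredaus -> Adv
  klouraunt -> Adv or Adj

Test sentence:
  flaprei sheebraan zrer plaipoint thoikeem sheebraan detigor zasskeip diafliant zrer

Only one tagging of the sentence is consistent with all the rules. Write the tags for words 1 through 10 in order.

Adv Adv Noun Adj Adj Adj Adj Adj Noun Noun

Candidates per position — 1:flaprei {Noun,Adv}; 2:sheebraan {Adj,Adv}; 3:zrer {Noun,Adv}; 4:plaipoint {Adj,Adv}; 5:thoikeem {Adv,Adj}; 6:sheebraan {Adj,Adv}; 7:detigor {Adj}; 8:zasskeip {Adj}; 9:diafliant {Noun}; 10:zrer {Noun,Adv}.
If word 1 were Noun, no tagging could satisfy rule 3; so word 1 is Adv.
If word 2 were Adj, no tagging could satisfy rule 4; so word 2 is Adv.
If word 3 were Adv, no tagging could satisfy rule 2; so word 3 is Noun.
If word 4 were Adv, no tagging could satisfy rule 1; so word 4 is Adj.
If word 5 were Adv, no tagging could satisfy rule 1; so word 5 is Adj.
If word 6 were Adv, no tagging could satisfy rule 1; so word 6 is Adj.
If word 10 were Adv, no tagging could satisfy rule 2; so word 10 is Noun.
The only consistent sequence is: Adv Adv Noun Adj Adj Adj Adj Adj Noun Noun.
Checking: rule 1 ok; rule 2 ok; rule 3 ok; rule 4 ok.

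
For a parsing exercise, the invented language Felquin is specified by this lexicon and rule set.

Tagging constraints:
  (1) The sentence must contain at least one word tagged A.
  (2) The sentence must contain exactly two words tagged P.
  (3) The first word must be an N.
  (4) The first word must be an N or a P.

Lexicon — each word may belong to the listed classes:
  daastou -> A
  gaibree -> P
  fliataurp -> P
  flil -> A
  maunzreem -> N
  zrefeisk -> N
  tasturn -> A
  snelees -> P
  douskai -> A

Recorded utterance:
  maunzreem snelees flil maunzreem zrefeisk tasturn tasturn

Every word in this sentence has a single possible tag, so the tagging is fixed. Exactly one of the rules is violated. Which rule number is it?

Fixed tagging: N P A N N A A.
Applying the rules: R1 holds, R2 violated, R3 holds, R4 holds.
Only rule 2 fails.

2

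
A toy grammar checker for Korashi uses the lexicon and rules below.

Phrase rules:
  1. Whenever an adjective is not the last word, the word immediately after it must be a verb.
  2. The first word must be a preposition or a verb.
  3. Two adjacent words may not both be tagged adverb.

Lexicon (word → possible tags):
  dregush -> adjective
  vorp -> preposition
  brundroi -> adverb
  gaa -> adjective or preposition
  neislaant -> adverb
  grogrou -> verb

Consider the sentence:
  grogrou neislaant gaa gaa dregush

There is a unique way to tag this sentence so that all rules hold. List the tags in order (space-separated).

verb adverb preposition preposition adjective

Candidates per position — 1:grogrou {verb}; 2:neislaant {adverb}; 3:gaa {adjective,preposition}; 4:gaa {adjective,preposition}; 5:dregush {adjective}.
Position 3: tagging it adjective would leave rule 1 unsatisfiable, so it must be preposition.
Position 4: tagging it adjective would leave rule 1 unsatisfiable, so it must be preposition.
The unique satisfying tagging is: verb adverb preposition preposition adjective.
Verifying each rule — rule 1 ✓; rule 2 ✓; rule 3 ✓.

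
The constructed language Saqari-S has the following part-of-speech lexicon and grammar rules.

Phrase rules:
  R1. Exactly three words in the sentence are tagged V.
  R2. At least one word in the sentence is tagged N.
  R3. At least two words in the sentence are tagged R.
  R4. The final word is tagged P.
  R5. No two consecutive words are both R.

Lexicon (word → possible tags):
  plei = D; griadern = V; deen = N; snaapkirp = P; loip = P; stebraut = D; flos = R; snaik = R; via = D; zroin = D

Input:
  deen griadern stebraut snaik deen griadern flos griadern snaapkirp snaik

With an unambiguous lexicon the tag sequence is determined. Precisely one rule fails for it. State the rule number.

Fixed tagging: N V D R N V R V P R.
Rule check: R1 ok, R2 ok, R3 ok, R4 fails, R5 ok.
Only rule 4 fails.

4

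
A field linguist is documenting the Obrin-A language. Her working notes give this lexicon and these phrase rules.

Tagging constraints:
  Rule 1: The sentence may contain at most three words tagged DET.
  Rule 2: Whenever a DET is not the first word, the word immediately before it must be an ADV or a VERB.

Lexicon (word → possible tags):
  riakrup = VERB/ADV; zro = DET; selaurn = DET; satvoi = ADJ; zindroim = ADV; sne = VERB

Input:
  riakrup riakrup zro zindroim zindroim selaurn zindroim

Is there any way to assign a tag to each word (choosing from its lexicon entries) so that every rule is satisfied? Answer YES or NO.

YES

Candidates per position — 1:riakrup {VERB,ADV}; 2:riakrup {VERB,ADV}; 3:zro {DET}; 4:zindroim {ADV}; 5:zindroim {ADV}; 6:selaurn {DET}; 7:zindroim {ADV}.
One satisfying assignment: ADV VERB DET ADV ADV DET ADV.
Rule-by-rule: rule 1 ok; rule 2 ok.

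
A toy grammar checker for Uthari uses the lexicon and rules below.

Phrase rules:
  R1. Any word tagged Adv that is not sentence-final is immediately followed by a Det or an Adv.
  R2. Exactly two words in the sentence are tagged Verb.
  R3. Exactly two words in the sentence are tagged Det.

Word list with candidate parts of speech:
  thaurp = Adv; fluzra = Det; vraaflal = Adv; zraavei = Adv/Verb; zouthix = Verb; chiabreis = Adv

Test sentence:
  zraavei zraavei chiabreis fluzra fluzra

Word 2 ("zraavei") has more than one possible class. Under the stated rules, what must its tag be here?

Candidates per position — 1:zraavei {Adv,Verb}; 2:zraavei {Adv,Verb}; 3:chiabreis {Adv}; 4:fluzra {Det}; 5:fluzra {Det}.
Position 1: tagging it Adv would leave rule 2 unsatisfiable, so it must be Verb.
Position 2: tagging it Adv would leave rule 2 unsatisfiable, so it must be Verb.
The unique satisfying tagging is: Verb Verb Adv Det Det.
Rule-by-rule: rule 1 holds; rule 2 holds; rule 3 holds.

Verb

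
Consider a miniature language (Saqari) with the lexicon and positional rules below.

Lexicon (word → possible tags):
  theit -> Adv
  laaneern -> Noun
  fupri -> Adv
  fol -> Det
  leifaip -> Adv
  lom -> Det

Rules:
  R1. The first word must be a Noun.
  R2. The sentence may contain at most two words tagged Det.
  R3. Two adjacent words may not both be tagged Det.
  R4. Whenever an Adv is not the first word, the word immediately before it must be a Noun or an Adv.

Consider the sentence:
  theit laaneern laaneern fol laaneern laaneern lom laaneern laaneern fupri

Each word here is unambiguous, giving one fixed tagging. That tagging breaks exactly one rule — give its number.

Fixed tagging: Adv Noun Noun Det Noun Noun Det Noun Noun Adv.
Rule check: R1 fails, R2 ok, R3 ok, R4 ok.
Only rule 1 fails.

1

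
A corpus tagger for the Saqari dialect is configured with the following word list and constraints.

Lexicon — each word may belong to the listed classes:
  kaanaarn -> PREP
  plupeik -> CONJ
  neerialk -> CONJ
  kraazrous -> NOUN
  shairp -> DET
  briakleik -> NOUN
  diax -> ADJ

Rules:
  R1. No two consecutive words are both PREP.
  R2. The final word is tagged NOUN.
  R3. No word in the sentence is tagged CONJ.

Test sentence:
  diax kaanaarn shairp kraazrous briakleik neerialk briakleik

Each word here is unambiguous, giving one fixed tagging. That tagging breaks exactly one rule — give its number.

3

Fixed tagging: ADJ PREP DET NOUN NOUN CONJ NOUN.
Rule check: R1 pass, R2 pass, R3 fail.
Only rule 3 fails.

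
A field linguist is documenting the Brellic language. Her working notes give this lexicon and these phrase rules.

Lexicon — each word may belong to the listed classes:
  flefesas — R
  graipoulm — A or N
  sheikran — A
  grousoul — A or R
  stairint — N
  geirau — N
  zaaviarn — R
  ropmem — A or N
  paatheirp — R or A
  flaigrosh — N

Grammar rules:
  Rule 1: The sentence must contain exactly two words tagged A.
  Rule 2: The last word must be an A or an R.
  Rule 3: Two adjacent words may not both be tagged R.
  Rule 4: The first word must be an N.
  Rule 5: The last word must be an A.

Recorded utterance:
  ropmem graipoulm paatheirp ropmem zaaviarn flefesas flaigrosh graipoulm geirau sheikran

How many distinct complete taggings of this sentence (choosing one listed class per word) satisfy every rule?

Candidates per position — 1:ropmem {A,N}; 2:graipoulm {A,N}; 3:paatheirp {R,A}; 4:ropmem {A,N}; 5:zaaviarn {R}; 6:flefesas {R}; 7:flaigrosh {N}; 8:graipoulm {A,N}; 9:geirau {N}; 10:sheikran {A}.
There are 32 candidate sequences in total.
Rule 3 cannot be satisfied by any choice of tags from the lexicon.
So there is no consistent tagging.
Count = 0.

0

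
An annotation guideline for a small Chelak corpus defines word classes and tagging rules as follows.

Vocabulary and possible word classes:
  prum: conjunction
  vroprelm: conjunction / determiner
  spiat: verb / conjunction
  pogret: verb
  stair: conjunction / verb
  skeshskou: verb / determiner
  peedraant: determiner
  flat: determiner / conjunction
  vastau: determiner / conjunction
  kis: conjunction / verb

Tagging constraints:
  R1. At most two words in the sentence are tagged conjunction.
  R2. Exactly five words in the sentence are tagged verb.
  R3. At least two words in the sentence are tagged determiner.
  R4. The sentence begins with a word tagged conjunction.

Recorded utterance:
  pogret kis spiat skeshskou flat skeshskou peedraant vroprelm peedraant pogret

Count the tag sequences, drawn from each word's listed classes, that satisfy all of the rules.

0

Candidates per position — 1:pogret {verb}; 2:kis {conjunction,verb}; 3:spiat {verb,conjunction}; 4:skeshskou {verb,determiner}; 5:flat {determiner,conjunction}; 6:skeshskou {verb,determiner}; 7:peedraant {determiner}; 8:vroprelm {conjunction,determiner}; 9:peedraant {determiner}; 10:pogret {verb}.
There are 64 candidate sequences in total.
Rule 4 cannot be satisfied by any choice of tags from the lexicon.
So there is no consistent tagging.
Count = 0.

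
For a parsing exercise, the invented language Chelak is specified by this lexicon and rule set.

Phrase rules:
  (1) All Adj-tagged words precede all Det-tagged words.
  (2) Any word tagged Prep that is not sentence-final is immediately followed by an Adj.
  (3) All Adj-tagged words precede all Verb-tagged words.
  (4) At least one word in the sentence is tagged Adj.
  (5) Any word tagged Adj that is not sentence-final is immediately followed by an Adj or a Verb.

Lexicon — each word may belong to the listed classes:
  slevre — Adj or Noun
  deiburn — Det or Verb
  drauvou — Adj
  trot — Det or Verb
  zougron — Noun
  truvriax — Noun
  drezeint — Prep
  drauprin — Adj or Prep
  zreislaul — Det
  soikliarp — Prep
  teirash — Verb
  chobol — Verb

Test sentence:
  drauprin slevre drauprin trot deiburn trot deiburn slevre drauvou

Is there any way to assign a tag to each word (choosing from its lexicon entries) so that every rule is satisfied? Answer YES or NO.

Candidates per position — 1:drauprin {Adj,Prep}; 2:slevre {Adj,Noun}; 3:drauprin {Adj,Prep}; 4:trot {Det,Verb}; 5:deiburn {Det,Verb}; 6:trot {Det,Verb}; 7:deiburn {Det,Verb}; 8:slevre {Adj,Noun}; 9:drauvou {Adj}.
Every candidate sequence violates at least one rule; no consistent tagging exists.

NO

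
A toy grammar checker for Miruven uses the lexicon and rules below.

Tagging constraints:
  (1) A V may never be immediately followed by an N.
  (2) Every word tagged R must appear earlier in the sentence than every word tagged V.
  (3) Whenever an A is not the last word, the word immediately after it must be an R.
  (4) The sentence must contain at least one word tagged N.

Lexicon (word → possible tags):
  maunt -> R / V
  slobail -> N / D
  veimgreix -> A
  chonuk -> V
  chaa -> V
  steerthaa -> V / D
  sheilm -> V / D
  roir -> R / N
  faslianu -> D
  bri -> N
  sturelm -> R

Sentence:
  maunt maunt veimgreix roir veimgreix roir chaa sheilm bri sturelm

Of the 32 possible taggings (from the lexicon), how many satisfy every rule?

0

Candidates per position — 1:maunt {R,V}; 2:maunt {R,V}; 3:veimgreix {A}; 4:roir {R,N}; 5:veimgreix {A}; 6:roir {R,N}; 7:chaa {V}; 8:sheilm {V,D}; 9:bri {N}; 10:sturelm {R}.
There are 32 candidate sequences in total.
Rule 2 cannot be satisfied by any choice of tags from the lexicon.
So there is no consistent tagging.
Count = 0.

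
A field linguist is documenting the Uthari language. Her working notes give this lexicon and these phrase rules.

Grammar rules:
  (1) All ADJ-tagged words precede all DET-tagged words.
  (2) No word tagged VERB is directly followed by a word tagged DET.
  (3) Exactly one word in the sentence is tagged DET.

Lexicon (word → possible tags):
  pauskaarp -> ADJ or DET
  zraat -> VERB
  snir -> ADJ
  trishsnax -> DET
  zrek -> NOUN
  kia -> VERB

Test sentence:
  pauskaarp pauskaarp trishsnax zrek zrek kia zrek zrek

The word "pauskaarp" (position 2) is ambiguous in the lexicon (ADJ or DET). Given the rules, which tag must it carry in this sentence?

Candidates per position — 1:pauskaarp {ADJ,DET}; 2:pauskaarp {ADJ,DET}; 3:trishsnax {DET}; 4:zrek {NOUN}; 5:zrek {NOUN}; 6:kia {VERB}; 7:zrek {NOUN}; 8:zrek {NOUN}.
If word 1 were DET, no tagging could satisfy rule 3; so word 1 is ADJ.
If word 2 were DET, no tagging could satisfy rule 3; so word 2 is ADJ.
So the tagging must be: ADJ ADJ DET NOUN NOUN VERB NOUN NOUN.
Rule-by-rule: rule 1 ✓; rule 2 ✓; rule 3 ✓.

ADJ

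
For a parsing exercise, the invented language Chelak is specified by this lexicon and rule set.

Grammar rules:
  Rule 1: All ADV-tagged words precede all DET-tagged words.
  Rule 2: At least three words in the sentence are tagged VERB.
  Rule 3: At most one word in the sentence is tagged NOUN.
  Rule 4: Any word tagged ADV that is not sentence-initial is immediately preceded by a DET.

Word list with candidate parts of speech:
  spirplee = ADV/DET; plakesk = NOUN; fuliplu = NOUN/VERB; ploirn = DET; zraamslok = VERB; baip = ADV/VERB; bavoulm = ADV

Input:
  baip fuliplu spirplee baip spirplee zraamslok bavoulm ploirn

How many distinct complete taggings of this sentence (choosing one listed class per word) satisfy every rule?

0

Candidates per position — 1:baip {ADV,VERB}; 2:fuliplu {NOUN,VERB}; 3:spirplee {ADV,DET}; 4:baip {ADV,VERB}; 5:spirplee {ADV,DET}; 6:zraamslok {VERB}; 7:bavoulm {ADV}; 8:ploirn {DET}.
There are 32 candidate sequences in total.
Rule 4 cannot be satisfied by any choice of tags from the lexicon.
So there is no consistent tagging.
Count = 0.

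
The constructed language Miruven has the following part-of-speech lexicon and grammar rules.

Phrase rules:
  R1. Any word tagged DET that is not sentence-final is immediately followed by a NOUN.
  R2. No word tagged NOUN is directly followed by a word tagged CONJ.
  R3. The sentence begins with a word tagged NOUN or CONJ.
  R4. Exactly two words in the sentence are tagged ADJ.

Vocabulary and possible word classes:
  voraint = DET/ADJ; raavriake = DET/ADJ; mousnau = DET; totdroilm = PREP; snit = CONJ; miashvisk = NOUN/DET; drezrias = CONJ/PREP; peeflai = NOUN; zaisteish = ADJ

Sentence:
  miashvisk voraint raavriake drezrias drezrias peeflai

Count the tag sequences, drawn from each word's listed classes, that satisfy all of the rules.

4

Candidates per position — 1:miashvisk {NOUN,DET}; 2:voraint {DET,ADJ}; 3:raavriake {DET,ADJ}; 4:drezrias {CONJ,PREP}; 5:drezrias {CONJ,PREP}; 6:peeflai {NOUN}.
There are 32 candidate sequences in total.
The sequences that satisfy every rule: NOUN ADJ ADJ CONJ CONJ NOUN; NOUN ADJ ADJ CONJ PREP NOUN; NOUN ADJ ADJ PREP CONJ NOUN; NOUN ADJ ADJ PREP PREP NOUN.
Count = 4.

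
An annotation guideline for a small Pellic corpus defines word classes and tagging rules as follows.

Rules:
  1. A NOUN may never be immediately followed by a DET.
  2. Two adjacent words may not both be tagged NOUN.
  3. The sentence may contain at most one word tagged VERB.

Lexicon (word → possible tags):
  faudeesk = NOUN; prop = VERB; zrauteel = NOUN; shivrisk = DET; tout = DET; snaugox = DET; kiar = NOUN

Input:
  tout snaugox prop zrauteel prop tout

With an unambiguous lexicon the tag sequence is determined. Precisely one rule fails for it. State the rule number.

3

Fixed tagging: DET DET VERB NOUN VERB DET.
Applying the rules: R1 pass, R2 pass, R3 fail.
Only rule 3 fails.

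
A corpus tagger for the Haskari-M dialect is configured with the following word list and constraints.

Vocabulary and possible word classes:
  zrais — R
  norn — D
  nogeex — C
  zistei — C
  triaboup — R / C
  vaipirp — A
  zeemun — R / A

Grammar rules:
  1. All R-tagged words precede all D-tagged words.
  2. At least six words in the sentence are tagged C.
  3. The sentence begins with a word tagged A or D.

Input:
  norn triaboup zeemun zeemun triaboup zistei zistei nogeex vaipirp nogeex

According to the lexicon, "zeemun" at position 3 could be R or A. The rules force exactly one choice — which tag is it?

Candidates per position — 1:norn {D}; 2:triaboup {R,C}; 3:zeemun {R,A}; 4:zeemun {R,A}; 5:triaboup {R,C}; 6:zistei {C}; 7:zistei {C}; 8:nogeex {C}; 9:vaipirp {A}; 10:nogeex {C}.
At position 2, choosing R makes rule 1 impossible to satisfy; hence C.
At position 3, choosing R makes rule 1 impossible to satisfy; hence A.
At position 4, choosing R makes rule 1 impossible to satisfy; hence A.
At position 5, choosing R makes rule 1 impossible to satisfy; hence C.
The only consistent sequence is: D C A A C C C C A C.
Check: rule 1 ✓; rule 2 ✓; rule 3 ✓.

A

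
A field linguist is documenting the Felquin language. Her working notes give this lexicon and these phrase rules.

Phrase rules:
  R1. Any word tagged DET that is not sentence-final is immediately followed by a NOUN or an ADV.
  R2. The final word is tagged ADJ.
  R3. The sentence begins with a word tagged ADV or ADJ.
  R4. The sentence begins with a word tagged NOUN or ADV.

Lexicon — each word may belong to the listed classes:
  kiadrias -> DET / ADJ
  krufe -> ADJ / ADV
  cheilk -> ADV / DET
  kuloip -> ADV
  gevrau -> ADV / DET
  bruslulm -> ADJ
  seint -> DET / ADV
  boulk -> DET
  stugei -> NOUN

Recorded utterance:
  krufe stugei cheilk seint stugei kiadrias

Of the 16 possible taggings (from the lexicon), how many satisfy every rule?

3

Candidates per position — 1:krufe {ADJ,ADV}; 2:stugei {NOUN}; 3:cheilk {ADV,DET}; 4:seint {DET,ADV}; 5:stugei {NOUN}; 6:kiadrias {DET,ADJ}.
There are 16 candidate sequences in total.
The sequences that satisfy every rule: ADV NOUN ADV DET NOUN ADJ; ADV NOUN ADV ADV NOUN ADJ; ADV NOUN DET ADV NOUN ADJ.
Count = 3.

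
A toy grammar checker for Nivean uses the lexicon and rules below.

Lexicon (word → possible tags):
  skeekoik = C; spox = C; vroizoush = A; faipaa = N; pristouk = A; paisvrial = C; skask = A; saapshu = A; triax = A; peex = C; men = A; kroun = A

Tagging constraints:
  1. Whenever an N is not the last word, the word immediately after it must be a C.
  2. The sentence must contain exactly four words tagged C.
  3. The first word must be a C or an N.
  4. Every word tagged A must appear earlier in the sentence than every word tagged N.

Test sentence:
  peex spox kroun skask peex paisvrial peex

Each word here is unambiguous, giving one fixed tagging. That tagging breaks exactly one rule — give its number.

Fixed tagging: C C A A C C C.
Applying the rules: R1 pass, R2 fail, R3 pass, R4 pass.
Only rule 2 fails.

2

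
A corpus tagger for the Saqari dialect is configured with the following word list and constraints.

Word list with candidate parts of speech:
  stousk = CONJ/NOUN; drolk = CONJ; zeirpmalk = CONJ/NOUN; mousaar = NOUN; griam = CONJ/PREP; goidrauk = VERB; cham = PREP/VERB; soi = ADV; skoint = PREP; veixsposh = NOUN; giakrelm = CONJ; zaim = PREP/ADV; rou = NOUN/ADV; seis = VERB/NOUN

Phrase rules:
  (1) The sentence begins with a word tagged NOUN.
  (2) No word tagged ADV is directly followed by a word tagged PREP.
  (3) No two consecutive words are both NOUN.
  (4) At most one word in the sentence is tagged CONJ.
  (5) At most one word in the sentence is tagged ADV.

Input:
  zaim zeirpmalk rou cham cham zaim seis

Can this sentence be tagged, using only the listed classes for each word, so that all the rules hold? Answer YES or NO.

NO

Candidates per position — 1:zaim {PREP,ADV}; 2:zeirpmalk {CONJ,NOUN}; 3:rou {NOUN,ADV}; 4:cham {PREP,VERB}; 5:cham {PREP,VERB}; 6:zaim {PREP,ADV}; 7:seis {VERB,NOUN}.
Rule 1 cannot be satisfied by any choice of tags from the lexicon.
So there is no consistent tagging.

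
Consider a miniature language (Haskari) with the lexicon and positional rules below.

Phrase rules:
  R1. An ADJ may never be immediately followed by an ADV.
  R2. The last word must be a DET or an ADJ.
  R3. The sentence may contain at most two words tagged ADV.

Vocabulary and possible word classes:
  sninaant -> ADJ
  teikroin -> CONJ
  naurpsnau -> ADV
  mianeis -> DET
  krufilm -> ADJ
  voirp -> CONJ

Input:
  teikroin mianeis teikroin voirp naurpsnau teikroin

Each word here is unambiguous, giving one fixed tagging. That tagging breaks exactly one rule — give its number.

2

Fixed tagging: CONJ DET CONJ CONJ ADV CONJ.
Checking each rule: R1 ✓, R2 ✗, R3 ✓.
Only rule 2 fails.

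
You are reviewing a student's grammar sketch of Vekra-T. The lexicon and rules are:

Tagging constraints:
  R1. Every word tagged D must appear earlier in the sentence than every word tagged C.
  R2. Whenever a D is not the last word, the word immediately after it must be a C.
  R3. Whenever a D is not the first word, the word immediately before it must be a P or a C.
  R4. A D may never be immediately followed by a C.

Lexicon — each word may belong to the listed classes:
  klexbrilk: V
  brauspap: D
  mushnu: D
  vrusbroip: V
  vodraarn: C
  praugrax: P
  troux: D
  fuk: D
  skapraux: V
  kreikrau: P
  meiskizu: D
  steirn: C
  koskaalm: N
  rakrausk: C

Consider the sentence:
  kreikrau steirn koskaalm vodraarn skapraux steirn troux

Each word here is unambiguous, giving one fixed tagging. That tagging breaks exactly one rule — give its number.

1

Fixed tagging: P C N C V C D.
Rule check: R1 fails, R2 ok, R3 ok, R4 ok.
Only rule 1 fails.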